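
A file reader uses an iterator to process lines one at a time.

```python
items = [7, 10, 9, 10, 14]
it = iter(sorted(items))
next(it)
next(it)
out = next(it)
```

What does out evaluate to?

Step 1: sorted([7, 10, 9, 10, 14]) = [7, 9, 10, 10, 14].
Step 2: Create iterator and skip 2 elements.
Step 3: next() returns 10.
Therefore out = 10.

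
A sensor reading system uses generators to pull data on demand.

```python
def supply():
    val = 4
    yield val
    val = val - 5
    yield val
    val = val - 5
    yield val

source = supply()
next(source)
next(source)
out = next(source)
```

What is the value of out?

Step 1: Trace through generator execution:
  Yield 1: val starts at 4, yield 4
  Yield 2: val = 4 - 5 = -1, yield -1
  Yield 3: val = -1 - 5 = -6, yield -6
Step 2: First next() gets 4, second next() gets the second value, third next() yields -6.
Therefore out = -6.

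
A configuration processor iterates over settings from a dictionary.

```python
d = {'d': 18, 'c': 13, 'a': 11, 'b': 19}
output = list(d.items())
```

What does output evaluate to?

Step 1: d.items() returns (key, value) pairs in insertion order.
Therefore output = [('d', 18), ('c', 13), ('a', 11), ('b', 19)].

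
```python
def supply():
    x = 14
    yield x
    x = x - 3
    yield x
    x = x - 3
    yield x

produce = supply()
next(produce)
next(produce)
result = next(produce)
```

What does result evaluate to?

Step 1: Trace through generator execution:
  Yield 1: x starts at 14, yield 14
  Yield 2: x = 14 - 3 = 11, yield 11
  Yield 3: x = 11 - 3 = 8, yield 8
Step 2: First next() gets 14, second next() gets the second value, third next() yields 8.
Therefore result = 8.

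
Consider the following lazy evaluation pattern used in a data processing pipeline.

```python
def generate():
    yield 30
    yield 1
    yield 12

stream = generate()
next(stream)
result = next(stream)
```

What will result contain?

Step 1: generate() creates a generator.
Step 2: next(stream) yields 30 (consumed and discarded).
Step 3: next(stream) yields 1, assigned to result.
Therefore result = 1.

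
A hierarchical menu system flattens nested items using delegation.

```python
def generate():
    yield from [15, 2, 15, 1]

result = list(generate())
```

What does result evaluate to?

Step 1: yield from delegates to the iterable, yielding each element.
Step 2: Collected values: [15, 2, 15, 1].
Therefore result = [15, 2, 15, 1].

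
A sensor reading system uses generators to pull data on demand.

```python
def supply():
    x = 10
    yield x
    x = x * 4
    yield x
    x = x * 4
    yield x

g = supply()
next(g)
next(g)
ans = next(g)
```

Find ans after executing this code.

Step 1: Trace through generator execution:
  Yield 1: x starts at 10, yield 10
  Yield 2: x = 10 * 4 = 40, yield 40
  Yield 3: x = 40 * 4 = 160, yield 160
Step 2: First next() gets 10, second next() gets the second value, third next() yields 160.
Therefore ans = 160.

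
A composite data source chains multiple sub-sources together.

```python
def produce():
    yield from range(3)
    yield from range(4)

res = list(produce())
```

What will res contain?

Step 1: Trace yields in order:
  yield 0
  yield 1
  yield 2
  yield 0
  yield 1
  yield 2
  yield 3
Therefore res = [0, 1, 2, 0, 1, 2, 3].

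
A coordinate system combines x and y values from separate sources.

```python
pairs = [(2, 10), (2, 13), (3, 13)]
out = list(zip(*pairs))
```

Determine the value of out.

Step 1: zip(*pairs) transposes: unzips [(2, 10), (2, 13), (3, 13)] into separate sequences.
Step 2: First elements: (2, 2, 3), second elements: (10, 13, 13).
Therefore out = [(2, 2, 3), (10, 13, 13)].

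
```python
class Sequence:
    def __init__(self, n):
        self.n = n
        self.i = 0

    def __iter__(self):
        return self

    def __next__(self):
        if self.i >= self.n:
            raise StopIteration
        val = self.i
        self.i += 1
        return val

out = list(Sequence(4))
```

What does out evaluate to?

Step 1: Sequence(4) creates an iterator counting 0 to 3.
Step 2: list() consumes all values: [0, 1, 2, 3].
Therefore out = [0, 1, 2, 3].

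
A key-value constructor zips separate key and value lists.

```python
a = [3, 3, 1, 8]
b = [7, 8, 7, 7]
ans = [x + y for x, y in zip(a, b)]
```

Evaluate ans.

Step 1: Add corresponding elements:
  3 + 7 = 10
  3 + 8 = 11
  1 + 7 = 8
  8 + 7 = 15
Therefore ans = [10, 11, 8, 15].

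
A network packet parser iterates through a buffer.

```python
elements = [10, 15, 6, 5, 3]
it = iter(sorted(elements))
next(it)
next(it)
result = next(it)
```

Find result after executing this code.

Step 1: sorted([10, 15, 6, 5, 3]) = [3, 5, 6, 10, 15].
Step 2: Create iterator and skip 2 elements.
Step 3: next() returns 6.
Therefore result = 6.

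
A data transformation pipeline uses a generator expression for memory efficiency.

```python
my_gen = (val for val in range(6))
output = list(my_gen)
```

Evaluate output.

Step 1: Generator expression iterates range(6): [0, 1, 2, 3, 4, 5].
Step 2: list() collects all values.
Therefore output = [0, 1, 2, 3, 4, 5].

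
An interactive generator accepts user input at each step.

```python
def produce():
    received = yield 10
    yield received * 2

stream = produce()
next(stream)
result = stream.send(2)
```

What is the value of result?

Step 1: next(stream) advances to first yield, producing 10.
Step 2: send(2) resumes, received = 2.
Step 3: yield received * 2 = 2 * 2 = 4.
Therefore result = 4.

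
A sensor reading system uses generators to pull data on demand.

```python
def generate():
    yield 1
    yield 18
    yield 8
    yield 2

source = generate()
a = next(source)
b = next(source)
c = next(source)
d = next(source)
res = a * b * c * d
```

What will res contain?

Step 1: Create generator and consume all values:
  a = next(source) = 1
  b = next(source) = 18
  c = next(source) = 8
  d = next(source) = 2
Step 2: res = 1 * 18 * 8 * 2 = 288.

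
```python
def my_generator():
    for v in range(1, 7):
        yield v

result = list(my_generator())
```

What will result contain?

Step 1: The generator yields each value from range(1, 7).
Step 2: list() consumes all yields: [1, 2, 3, 4, 5, 6].
Therefore result = [1, 2, 3, 4, 5, 6].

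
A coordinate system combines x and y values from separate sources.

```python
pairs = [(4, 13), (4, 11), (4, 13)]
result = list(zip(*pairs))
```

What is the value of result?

Step 1: zip(*pairs) transposes: unzips [(4, 13), (4, 11), (4, 13)] into separate sequences.
Step 2: First elements: (4, 4, 4), second elements: (13, 11, 13).
Therefore result = [(4, 4, 4), (13, 11, 13)].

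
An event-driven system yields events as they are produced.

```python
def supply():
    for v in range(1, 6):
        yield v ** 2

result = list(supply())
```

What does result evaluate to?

Step 1: For each v in range(1, 6), yield v**2:
  v=1: yield 1**2 = 1
  v=2: yield 2**2 = 4
  v=3: yield 3**2 = 9
  v=4: yield 4**2 = 16
  v=5: yield 5**2 = 25
Therefore result = [1, 4, 9, 16, 25].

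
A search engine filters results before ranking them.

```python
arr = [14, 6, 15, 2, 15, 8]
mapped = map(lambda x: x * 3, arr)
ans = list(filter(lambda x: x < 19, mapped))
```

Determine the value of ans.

Step 1: Map x * 3:
  14 -> 42
  6 -> 18
  15 -> 45
  2 -> 6
  15 -> 45
  8 -> 24
Step 2: Filter for < 19:
  42: removed
  18: kept
  45: removed
  6: kept
  45: removed
  24: removed
Therefore ans = [18, 6].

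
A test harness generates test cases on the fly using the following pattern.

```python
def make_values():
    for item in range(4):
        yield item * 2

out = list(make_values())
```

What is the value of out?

Step 1: For each item in range(4), yield item * 2:
  item=0: yield 0 * 2 = 0
  item=1: yield 1 * 2 = 2
  item=2: yield 2 * 2 = 4
  item=3: yield 3 * 2 = 6
Therefore out = [0, 2, 4, 6].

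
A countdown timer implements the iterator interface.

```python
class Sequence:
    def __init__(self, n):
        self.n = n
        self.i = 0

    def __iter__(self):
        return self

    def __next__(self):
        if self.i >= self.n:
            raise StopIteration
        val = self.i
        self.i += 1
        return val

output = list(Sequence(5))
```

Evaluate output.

Step 1: Sequence(5) creates an iterator counting 0 to 4.
Step 2: list() consumes all values: [0, 1, 2, 3, 4].
Therefore output = [0, 1, 2, 3, 4].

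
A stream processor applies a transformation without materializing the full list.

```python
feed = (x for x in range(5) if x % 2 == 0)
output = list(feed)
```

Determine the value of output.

Step 1: Filter range(5) keeping only even values:
  x=0: even, included
  x=1: odd, excluded
  x=2: even, included
  x=3: odd, excluded
  x=4: even, included
Therefore output = [0, 2, 4].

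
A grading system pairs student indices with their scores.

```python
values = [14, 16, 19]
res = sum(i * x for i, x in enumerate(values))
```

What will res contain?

Step 1: Compute i * x for each (i, x) in enumerate([14, 16, 19]):
  i=0, x=14: 0*14 = 0
  i=1, x=16: 1*16 = 16
  i=2, x=19: 2*19 = 38
Step 2: sum = 0 + 16 + 38 = 54.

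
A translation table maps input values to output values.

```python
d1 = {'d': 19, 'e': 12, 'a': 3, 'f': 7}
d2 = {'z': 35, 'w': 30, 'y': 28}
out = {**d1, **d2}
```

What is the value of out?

Step 1: Merge d1 and d2 (d2 values override on key conflicts).
Step 2: d1 has keys ['d', 'e', 'a', 'f'], d2 has keys ['z', 'w', 'y'].
Therefore out = {'d': 19, 'e': 12, 'a': 3, 'f': 7, 'z': 35, 'w': 30, 'y': 28}.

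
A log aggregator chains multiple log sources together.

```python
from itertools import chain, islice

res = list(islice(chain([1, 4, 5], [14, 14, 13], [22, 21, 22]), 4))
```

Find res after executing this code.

Step 1: chain([1, 4, 5], [14, 14, 13], [22, 21, 22]) = [1, 4, 5, 14, 14, 13, 22, 21, 22].
Step 2: islice takes first 4 elements: [1, 4, 5, 14].
Therefore res = [1, 4, 5, 14].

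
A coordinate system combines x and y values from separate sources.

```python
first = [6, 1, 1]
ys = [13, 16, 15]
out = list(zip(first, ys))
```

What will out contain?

Step 1: zip pairs elements at same index:
  Index 0: (6, 13)
  Index 1: (1, 16)
  Index 2: (1, 15)
Therefore out = [(6, 13), (1, 16), (1, 15)].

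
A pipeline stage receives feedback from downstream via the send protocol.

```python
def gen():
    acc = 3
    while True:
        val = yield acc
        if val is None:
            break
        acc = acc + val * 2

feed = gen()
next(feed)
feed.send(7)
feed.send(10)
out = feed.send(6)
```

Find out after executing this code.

Step 1: next() -> yield acc=3.
Step 2: send(7) -> val=7, acc = 3 + 7*2 = 17, yield 17.
Step 3: send(10) -> val=10, acc = 17 + 10*2 = 37, yield 37.
Step 4: send(6) -> val=6, acc = 37 + 6*2 = 49, yield 49.
Therefore out = 49.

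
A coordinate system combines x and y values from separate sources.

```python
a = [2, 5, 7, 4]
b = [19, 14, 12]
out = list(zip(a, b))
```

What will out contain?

Step 1: zip stops at shortest (len(a)=4, len(b)=3):
  Index 0: (2, 19)
  Index 1: (5, 14)
  Index 2: (7, 12)
Step 2: Last element of a (4) has no pair, dropped.
Therefore out = [(2, 19), (5, 14), (7, 12)].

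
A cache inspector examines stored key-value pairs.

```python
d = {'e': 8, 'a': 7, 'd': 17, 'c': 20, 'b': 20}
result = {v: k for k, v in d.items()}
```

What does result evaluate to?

Step 1: Invert dict (swap keys and values):
  'e': 8 -> 8: 'e'
  'a': 7 -> 7: 'a'
  'd': 17 -> 17: 'd'
  'c': 20 -> 20: 'c'
  'b': 20 -> 20: 'b'
Therefore result = {8: 'e', 7: 'a', 17: 'd', 20: 'b'}.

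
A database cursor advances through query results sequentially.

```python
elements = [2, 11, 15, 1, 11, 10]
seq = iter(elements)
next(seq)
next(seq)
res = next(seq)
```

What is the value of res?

Step 1: Create iterator over [2, 11, 15, 1, 11, 10].
Step 2: next() consumes 2.
Step 3: next() consumes 11.
Step 4: next() returns 15.
Therefore res = 15.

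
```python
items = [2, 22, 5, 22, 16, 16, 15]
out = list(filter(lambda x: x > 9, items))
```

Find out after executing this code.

Step 1: Filter elements > 9:
  2: removed
  22: kept
  5: removed
  22: kept
  16: kept
  16: kept
  15: kept
Therefore out = [22, 22, 16, 16, 15].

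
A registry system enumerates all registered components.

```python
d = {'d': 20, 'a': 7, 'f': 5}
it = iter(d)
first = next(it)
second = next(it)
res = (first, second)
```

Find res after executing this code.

Step 1: iter(d) iterates over keys: ['d', 'a', 'f'].
Step 2: first = next(it) = 'd', second = next(it) = 'a'.
Therefore res = ('d', 'a').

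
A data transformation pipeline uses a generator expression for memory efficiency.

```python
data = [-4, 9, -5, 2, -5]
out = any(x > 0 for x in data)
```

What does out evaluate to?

Step 1: Check x > 0 for each element in [-4, 9, -5, 2, -5]:
  -4 > 0: False
  9 > 0: True
  -5 > 0: False
  2 > 0: True
  -5 > 0: False
Step 2: any() returns True.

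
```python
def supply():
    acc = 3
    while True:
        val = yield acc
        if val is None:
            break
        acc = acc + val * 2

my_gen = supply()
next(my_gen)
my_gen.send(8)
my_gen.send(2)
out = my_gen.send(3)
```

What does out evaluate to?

Step 1: next() -> yield acc=3.
Step 2: send(8) -> val=8, acc = 3 + 8*2 = 19, yield 19.
Step 3: send(2) -> val=2, acc = 19 + 2*2 = 23, yield 23.
Step 4: send(3) -> val=3, acc = 23 + 3*2 = 29, yield 29.
Therefore out = 29.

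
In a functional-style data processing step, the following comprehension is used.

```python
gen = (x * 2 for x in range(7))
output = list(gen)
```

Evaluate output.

Step 1: For each x in range(7), compute x*2:
  x=0: 0*2 = 0
  x=1: 1*2 = 2
  x=2: 2*2 = 4
  x=3: 3*2 = 6
  x=4: 4*2 = 8
  x=5: 5*2 = 10
  x=6: 6*2 = 12
Therefore output = [0, 2, 4, 6, 8, 10, 12].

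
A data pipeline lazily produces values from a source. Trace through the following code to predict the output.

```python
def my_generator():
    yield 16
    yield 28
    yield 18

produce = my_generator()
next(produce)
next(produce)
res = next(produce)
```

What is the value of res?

Step 1: my_generator() creates a generator.
Step 2: next(produce) yields 16 (consumed and discarded).
Step 3: next(produce) yields 28 (consumed and discarded).
Step 4: next(produce) yields 18, assigned to res.
Therefore res = 18.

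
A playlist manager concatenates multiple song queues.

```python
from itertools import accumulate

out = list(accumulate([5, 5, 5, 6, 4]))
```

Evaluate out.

Step 1: accumulate computes running sums:
  + 5 = 5
  + 5 = 10
  + 5 = 15
  + 6 = 21
  + 4 = 25
Therefore out = [5, 10, 15, 21, 25].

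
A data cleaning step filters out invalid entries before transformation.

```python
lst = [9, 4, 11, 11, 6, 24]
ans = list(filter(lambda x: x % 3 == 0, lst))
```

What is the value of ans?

Step 1: Filter elements divisible by 3:
  9 % 3 = 0: kept
  4 % 3 = 1: removed
  11 % 3 = 2: removed
  11 % 3 = 2: removed
  6 % 3 = 0: kept
  24 % 3 = 0: kept
Therefore ans = [9, 6, 24].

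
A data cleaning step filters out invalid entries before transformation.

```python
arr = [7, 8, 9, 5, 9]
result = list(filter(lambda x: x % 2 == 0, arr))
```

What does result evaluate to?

Step 1: Filter elements divisible by 2:
  7 % 2 = 1: removed
  8 % 2 = 0: kept
  9 % 2 = 1: removed
  5 % 2 = 1: removed
  9 % 2 = 1: removed
Therefore result = [8].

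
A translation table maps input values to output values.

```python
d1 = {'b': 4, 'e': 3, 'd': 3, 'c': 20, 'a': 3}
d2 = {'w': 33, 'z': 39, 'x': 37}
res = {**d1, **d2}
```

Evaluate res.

Step 1: Merge d1 and d2 (d2 values override on key conflicts).
Step 2: d1 has keys ['b', 'e', 'd', 'c', 'a'], d2 has keys ['w', 'z', 'x'].
Therefore res = {'b': 4, 'e': 3, 'd': 3, 'c': 20, 'a': 3, 'w': 33, 'z': 39, 'x': 37}.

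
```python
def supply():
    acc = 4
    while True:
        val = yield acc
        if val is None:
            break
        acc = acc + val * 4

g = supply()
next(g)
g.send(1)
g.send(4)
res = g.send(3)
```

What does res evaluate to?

Step 1: next() -> yield acc=4.
Step 2: send(1) -> val=1, acc = 4 + 1*4 = 8, yield 8.
Step 3: send(4) -> val=4, acc = 8 + 4*4 = 24, yield 24.
Step 4: send(3) -> val=3, acc = 24 + 3*4 = 36, yield 36.
Therefore res = 36.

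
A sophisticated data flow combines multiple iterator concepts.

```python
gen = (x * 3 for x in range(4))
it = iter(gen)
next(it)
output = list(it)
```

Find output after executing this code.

Step 1: Generator produces [0, 3, 6, 9].
Step 2: next(it) consumes first element (0).
Step 3: list(it) collects remaining: [3, 6, 9].
Therefore output = [3, 6, 9].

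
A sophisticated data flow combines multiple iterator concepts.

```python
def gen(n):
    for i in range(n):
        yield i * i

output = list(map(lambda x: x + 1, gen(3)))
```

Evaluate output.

Step 1: gen(3) yields squares: [0, 1, 4].
Step 2: map adds 1 to each: [1, 2, 5].
Therefore output = [1, 2, 5].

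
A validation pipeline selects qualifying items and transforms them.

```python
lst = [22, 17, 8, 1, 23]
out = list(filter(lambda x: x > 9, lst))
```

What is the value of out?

Step 1: Filter elements > 9:
  22: kept
  17: kept
  8: removed
  1: removed
  23: kept
Therefore out = [22, 17, 23].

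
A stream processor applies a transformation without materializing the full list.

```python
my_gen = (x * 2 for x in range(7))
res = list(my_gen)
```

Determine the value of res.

Step 1: For each x in range(7), compute x*2:
  x=0: 0*2 = 0
  x=1: 1*2 = 2
  x=2: 2*2 = 4
  x=3: 3*2 = 6
  x=4: 4*2 = 8
  x=5: 5*2 = 10
  x=6: 6*2 = 12
Therefore res = [0, 2, 4, 6, 8, 10, 12].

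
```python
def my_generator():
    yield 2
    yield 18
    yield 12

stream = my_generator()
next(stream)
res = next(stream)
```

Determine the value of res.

Step 1: my_generator() creates a generator.
Step 2: next(stream) yields 2 (consumed and discarded).
Step 3: next(stream) yields 18, assigned to res.
Therefore res = 18.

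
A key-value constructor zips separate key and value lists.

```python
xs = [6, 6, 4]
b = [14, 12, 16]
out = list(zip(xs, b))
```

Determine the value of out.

Step 1: zip pairs elements at same index:
  Index 0: (6, 14)
  Index 1: (6, 12)
  Index 2: (4, 16)
Therefore out = [(6, 14), (6, 12), (4, 16)].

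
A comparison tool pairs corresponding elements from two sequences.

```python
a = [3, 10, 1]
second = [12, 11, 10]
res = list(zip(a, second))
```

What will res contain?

Step 1: zip pairs elements at same index:
  Index 0: (3, 12)
  Index 1: (10, 11)
  Index 2: (1, 10)
Therefore res = [(3, 12), (10, 11), (1, 10)].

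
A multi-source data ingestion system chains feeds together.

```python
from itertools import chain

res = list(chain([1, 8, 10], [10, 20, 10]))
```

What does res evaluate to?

Step 1: chain() concatenates iterables: [1, 8, 10] + [10, 20, 10].
Therefore res = [1, 8, 10, 10, 20, 10].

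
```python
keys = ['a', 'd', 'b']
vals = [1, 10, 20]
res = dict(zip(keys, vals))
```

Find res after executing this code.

Step 1: zip pairs keys with values:
  'a' -> 1
  'd' -> 10
  'b' -> 20
Therefore res = {'a': 1, 'd': 10, 'b': 20}.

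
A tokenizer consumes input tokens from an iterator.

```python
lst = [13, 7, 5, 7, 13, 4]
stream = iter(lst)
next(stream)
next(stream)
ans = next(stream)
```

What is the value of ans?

Step 1: Create iterator over [13, 7, 5, 7, 13, 4].
Step 2: next() consumes 13.
Step 3: next() consumes 7.
Step 4: next() returns 5.
Therefore ans = 5.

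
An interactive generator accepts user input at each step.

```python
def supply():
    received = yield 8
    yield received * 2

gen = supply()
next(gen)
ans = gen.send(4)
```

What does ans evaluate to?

Step 1: next(gen) advances to first yield, producing 8.
Step 2: send(4) resumes, received = 4.
Step 3: yield received * 2 = 4 * 2 = 8.
Therefore ans = 8.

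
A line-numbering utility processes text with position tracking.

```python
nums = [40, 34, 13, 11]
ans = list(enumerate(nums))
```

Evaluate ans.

Step 1: enumerate pairs each element with its index:
  (0, 40)
  (1, 34)
  (2, 13)
  (3, 11)
Therefore ans = [(0, 40), (1, 34), (2, 13), (3, 11)].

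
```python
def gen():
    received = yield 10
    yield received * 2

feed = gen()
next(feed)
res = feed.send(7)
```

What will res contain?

Step 1: next(feed) advances to first yield, producing 10.
Step 2: send(7) resumes, received = 7.
Step 3: yield received * 2 = 7 * 2 = 14.
Therefore res = 14.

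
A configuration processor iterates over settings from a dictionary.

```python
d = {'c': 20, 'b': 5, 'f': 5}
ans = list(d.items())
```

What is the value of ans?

Step 1: d.items() returns (key, value) pairs in insertion order.
Therefore ans = [('c', 20), ('b', 5), ('f', 5)].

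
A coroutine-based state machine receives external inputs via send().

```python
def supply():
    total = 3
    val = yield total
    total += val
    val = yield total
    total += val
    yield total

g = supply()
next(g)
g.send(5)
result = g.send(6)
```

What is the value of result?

Step 1: next() -> yield total=3.
Step 2: send(5) -> val=5, total = 3+5 = 8, yield 8.
Step 3: send(6) -> val=6, total = 8+6 = 14, yield 14.
Therefore result = 14.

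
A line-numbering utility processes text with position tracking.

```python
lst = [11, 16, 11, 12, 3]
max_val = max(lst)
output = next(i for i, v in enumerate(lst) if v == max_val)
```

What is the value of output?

Step 1: max([11, 16, 11, 12, 3]) = 16.
Step 2: Find first index where value == 16:
  Index 0: 11 != 16
  Index 1: 16 == 16, found!
Therefore output = 1.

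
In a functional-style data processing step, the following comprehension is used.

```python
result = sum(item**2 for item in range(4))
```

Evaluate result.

Step 1: Compute item**2 for each item in range(4):
  item=0: 0**2 = 0
  item=1: 1**2 = 1
  item=2: 2**2 = 4
  item=3: 3**2 = 9
Step 2: sum = 0 + 1 + 4 + 9 = 14.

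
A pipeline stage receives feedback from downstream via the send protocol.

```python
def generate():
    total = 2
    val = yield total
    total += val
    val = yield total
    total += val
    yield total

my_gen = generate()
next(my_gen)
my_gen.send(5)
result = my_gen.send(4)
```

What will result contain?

Step 1: next() -> yield total=2.
Step 2: send(5) -> val=5, total = 2+5 = 7, yield 7.
Step 3: send(4) -> val=4, total = 7+4 = 11, yield 11.
Therefore result = 11.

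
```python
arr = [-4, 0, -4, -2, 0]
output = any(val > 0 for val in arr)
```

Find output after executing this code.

Step 1: Check val > 0 for each element in [-4, 0, -4, -2, 0]:
  -4 > 0: False
  0 > 0: False
  -4 > 0: False
  -2 > 0: False
  0 > 0: False
Step 2: any() returns False.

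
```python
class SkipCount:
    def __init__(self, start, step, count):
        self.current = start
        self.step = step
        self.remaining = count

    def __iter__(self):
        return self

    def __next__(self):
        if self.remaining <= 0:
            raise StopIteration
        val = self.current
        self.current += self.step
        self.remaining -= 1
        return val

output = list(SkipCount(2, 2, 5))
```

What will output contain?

Step 1: SkipCount starts at 2, increments by 2, for 5 steps:
  Yield 2, then current += 2
  Yield 4, then current += 2
  Yield 6, then current += 2
  Yield 8, then current += 2
  Yield 10, then current += 2
Therefore output = [2, 4, 6, 8, 10].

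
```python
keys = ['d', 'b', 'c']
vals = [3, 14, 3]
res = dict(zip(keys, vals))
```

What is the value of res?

Step 1: zip pairs keys with values:
  'd' -> 3
  'b' -> 14
  'c' -> 3
Therefore res = {'d': 3, 'b': 14, 'c': 3}.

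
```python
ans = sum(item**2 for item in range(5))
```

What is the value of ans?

Step 1: Compute item**2 for each item in range(5):
  item=0: 0**2 = 0
  item=1: 1**2 = 1
  item=2: 2**2 = 4
  item=3: 3**2 = 9
  item=4: 4**2 = 16
Step 2: sum = 0 + 1 + 4 + 9 + 16 = 30.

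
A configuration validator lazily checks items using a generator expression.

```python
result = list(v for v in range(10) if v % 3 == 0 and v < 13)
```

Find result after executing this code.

Step 1: Filter range(10) where v % 3 == 0 and v < 13:
  v=0: both conditions met, included
  v=1: excluded (1 % 3 != 0)
  v=2: excluded (2 % 3 != 0)
  v=3: both conditions met, included
  v=4: excluded (4 % 3 != 0)
  v=5: excluded (5 % 3 != 0)
  v=6: both conditions met, included
  v=7: excluded (7 % 3 != 0)
  v=8: excluded (8 % 3 != 0)
  v=9: both conditions met, included
Therefore result = [0, 3, 6, 9].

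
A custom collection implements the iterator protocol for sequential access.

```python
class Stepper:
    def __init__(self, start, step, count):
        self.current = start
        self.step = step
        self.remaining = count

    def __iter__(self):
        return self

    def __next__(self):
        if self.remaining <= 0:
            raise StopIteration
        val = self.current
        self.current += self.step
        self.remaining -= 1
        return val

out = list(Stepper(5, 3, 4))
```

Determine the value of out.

Step 1: Stepper starts at 5, increments by 3, for 4 steps:
  Yield 5, then current += 3
  Yield 8, then current += 3
  Yield 11, then current += 3
  Yield 14, then current += 3
Therefore out = [5, 8, 11, 14].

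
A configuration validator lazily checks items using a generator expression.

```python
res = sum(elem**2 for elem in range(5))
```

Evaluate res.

Step 1: Compute elem**2 for each elem in range(5):
  elem=0: 0**2 = 0
  elem=1: 1**2 = 1
  elem=2: 2**2 = 4
  elem=3: 3**2 = 9
  elem=4: 4**2 = 16
Step 2: sum = 0 + 1 + 4 + 9 + 16 = 30.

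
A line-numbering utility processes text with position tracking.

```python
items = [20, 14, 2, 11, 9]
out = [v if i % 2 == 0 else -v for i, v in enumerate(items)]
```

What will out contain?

Step 1: For each (i, v), keep v if i is even, negate if odd:
  i=0 (even): keep 20
  i=1 (odd): negate to -14
  i=2 (even): keep 2
  i=3 (odd): negate to -11
  i=4 (even): keep 9
Therefore out = [20, -14, 2, -11, 9].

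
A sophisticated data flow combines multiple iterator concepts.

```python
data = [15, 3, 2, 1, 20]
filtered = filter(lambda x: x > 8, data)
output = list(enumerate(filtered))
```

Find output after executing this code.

Step 1: Filter [15, 3, 2, 1, 20] for > 8: [15, 20].
Step 2: enumerate re-indexes from 0: [(0, 15), (1, 20)].
Therefore output = [(0, 15), (1, 20)].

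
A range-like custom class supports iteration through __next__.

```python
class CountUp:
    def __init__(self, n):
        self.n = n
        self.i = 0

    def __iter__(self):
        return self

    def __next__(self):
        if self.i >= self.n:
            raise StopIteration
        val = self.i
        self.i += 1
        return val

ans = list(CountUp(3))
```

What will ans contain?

Step 1: CountUp(3) creates an iterator counting 0 to 2.
Step 2: list() consumes all values: [0, 1, 2].
Therefore ans = [0, 1, 2].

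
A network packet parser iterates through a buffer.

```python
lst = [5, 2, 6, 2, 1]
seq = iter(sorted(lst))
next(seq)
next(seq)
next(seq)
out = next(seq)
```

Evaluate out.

Step 1: sorted([5, 2, 6, 2, 1]) = [1, 2, 2, 5, 6].
Step 2: Create iterator and skip 3 elements.
Step 3: next() returns 5.
Therefore out = 5.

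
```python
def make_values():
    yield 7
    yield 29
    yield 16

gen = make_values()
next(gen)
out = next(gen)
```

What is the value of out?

Step 1: make_values() creates a generator.
Step 2: next(gen) yields 7 (consumed and discarded).
Step 3: next(gen) yields 29, assigned to out.
Therefore out = 29.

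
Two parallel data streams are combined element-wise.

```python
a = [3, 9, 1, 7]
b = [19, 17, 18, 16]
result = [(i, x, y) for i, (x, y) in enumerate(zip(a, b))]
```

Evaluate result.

Step 1: enumerate(zip(a, b)) gives index with paired elements:
  i=0: (3, 19)
  i=1: (9, 17)
  i=2: (1, 18)
  i=3: (7, 16)
Therefore result = [(0, 3, 19), (1, 9, 17), (2, 1, 18), (3, 7, 16)].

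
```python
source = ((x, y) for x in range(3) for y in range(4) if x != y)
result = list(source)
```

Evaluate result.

Step 1: Nested generator over range(3) x range(4) where x != y:
  (0, 0): excluded (x == y)
  (0, 1): included
  (0, 2): included
  (0, 3): included
  (1, 0): included
  (1, 1): excluded (x == y)
  (1, 2): included
  (1, 3): included
  (2, 0): included
  (2, 1): included
  (2, 2): excluded (x == y)
  (2, 3): included
Therefore result = [(0, 1), (0, 2), (0, 3), (1, 0), (1, 2), (1, 3), (2, 0), (2, 1), (2, 3)].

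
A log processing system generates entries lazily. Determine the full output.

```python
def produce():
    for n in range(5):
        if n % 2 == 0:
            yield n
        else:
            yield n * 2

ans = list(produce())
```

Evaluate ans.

Step 1: For each n in range(5), yield n if even, else n*2:
  n=0 (even): yield 0
  n=1 (odd): yield 1*2 = 2
  n=2 (even): yield 2
  n=3 (odd): yield 3*2 = 6
  n=4 (even): yield 4
Therefore ans = [0, 2, 2, 6, 4].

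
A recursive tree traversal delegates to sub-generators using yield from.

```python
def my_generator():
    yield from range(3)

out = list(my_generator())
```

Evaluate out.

Step 1: yield from delegates to the iterable, yielding each element.
Step 2: Collected values: [0, 1, 2].
Therefore out = [0, 1, 2].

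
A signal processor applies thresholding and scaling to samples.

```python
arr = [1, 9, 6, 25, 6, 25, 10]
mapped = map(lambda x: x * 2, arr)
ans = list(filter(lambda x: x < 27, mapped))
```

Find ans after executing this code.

Step 1: Map x * 2:
  1 -> 2
  9 -> 18
  6 -> 12
  25 -> 50
  6 -> 12
  25 -> 50
  10 -> 20
Step 2: Filter for < 27:
  2: kept
  18: kept
  12: kept
  50: removed
  12: kept
  50: removed
  20: kept
Therefore ans = [2, 18, 12, 12, 20].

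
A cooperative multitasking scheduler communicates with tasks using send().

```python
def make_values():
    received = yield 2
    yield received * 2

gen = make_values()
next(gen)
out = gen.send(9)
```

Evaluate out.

Step 1: next(gen) advances to first yield, producing 2.
Step 2: send(9) resumes, received = 9.
Step 3: yield received * 2 = 9 * 2 = 18.
Therefore out = 18.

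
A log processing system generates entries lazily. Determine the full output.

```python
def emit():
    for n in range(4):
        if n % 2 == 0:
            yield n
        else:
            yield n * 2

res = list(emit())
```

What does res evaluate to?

Step 1: For each n in range(4), yield n if even, else n*2:
  n=0 (even): yield 0
  n=1 (odd): yield 1*2 = 2
  n=2 (even): yield 2
  n=3 (odd): yield 3*2 = 6
Therefore res = [0, 2, 2, 6].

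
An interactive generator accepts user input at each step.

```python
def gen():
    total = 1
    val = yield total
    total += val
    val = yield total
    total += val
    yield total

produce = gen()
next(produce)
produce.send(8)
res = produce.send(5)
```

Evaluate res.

Step 1: next() -> yield total=1.
Step 2: send(8) -> val=8, total = 1+8 = 9, yield 9.
Step 3: send(5) -> val=5, total = 9+5 = 14, yield 14.
Therefore res = 14.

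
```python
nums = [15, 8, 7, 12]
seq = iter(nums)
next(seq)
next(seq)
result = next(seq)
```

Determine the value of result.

Step 1: Create iterator over [15, 8, 7, 12].
Step 2: next() consumes 15.
Step 3: next() consumes 8.
Step 4: next() returns 7.
Therefore result = 7.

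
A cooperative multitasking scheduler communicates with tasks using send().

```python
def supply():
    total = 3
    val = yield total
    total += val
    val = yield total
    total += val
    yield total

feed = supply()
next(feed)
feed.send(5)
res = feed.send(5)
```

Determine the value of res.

Step 1: next() -> yield total=3.
Step 2: send(5) -> val=5, total = 3+5 = 8, yield 8.
Step 3: send(5) -> val=5, total = 8+5 = 13, yield 13.
Therefore res = 13.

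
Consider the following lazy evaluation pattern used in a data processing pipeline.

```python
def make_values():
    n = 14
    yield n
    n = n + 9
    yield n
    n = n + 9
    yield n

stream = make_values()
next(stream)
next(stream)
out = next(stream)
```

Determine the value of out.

Step 1: Trace through generator execution:
  Yield 1: n starts at 14, yield 14
  Yield 2: n = 14 + 9 = 23, yield 23
  Yield 3: n = 23 + 9 = 32, yield 32
Step 2: First next() gets 14, second next() gets the second value, third next() yields 32.
Therefore out = 32.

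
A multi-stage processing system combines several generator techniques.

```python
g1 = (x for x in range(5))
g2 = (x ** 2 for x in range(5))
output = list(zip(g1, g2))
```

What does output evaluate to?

Step 1: g1 produces [0, 1, 2, 3, 4].
Step 2: g2 produces [0, 1, 4, 9, 16].
Step 3: zip pairs them: [(0, 0), (1, 1), (2, 4), (3, 9), (4, 16)].
Therefore output = [(0, 0), (1, 1), (2, 4), (3, 9), (4, 16)].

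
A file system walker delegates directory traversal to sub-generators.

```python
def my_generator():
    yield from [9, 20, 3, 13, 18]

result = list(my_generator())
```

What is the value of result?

Step 1: yield from delegates to the iterable, yielding each element.
Step 2: Collected values: [9, 20, 3, 13, 18].
Therefore result = [9, 20, 3, 13, 18].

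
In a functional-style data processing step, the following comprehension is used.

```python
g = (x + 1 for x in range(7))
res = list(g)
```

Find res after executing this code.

Step 1: For each x in range(7), compute x+1:
  x=0: 0+1 = 1
  x=1: 1+1 = 2
  x=2: 2+1 = 3
  x=3: 3+1 = 4
  x=4: 4+1 = 5
  x=5: 5+1 = 6
  x=6: 6+1 = 7
Therefore res = [1, 2, 3, 4, 5, 6, 7].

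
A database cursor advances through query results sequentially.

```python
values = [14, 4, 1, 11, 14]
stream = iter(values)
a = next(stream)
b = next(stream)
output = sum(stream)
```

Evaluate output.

Step 1: Create iterator over [14, 4, 1, 11, 14].
Step 2: a = next() = 14, b = next() = 4.
Step 3: sum() of remaining [1, 11, 14] = 26.
Therefore output = 26.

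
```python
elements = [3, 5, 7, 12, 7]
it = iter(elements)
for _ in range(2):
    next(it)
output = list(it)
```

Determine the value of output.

Step 1: Create iterator over [3, 5, 7, 12, 7].
Step 2: Advance 2 positions (consuming [3, 5]).
Step 3: list() collects remaining elements: [7, 12, 7].
Therefore output = [7, 12, 7].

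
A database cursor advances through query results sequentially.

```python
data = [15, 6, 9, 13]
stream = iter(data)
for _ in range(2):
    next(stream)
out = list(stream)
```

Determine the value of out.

Step 1: Create iterator over [15, 6, 9, 13].
Step 2: Advance 2 positions (consuming [15, 6]).
Step 3: list() collects remaining elements: [9, 13].
Therefore out = [9, 13].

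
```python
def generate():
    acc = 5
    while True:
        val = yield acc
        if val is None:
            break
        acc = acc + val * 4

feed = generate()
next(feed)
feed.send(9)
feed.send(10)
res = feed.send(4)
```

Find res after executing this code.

Step 1: next() -> yield acc=5.
Step 2: send(9) -> val=9, acc = 5 + 9*4 = 41, yield 41.
Step 3: send(10) -> val=10, acc = 41 + 10*4 = 81, yield 81.
Step 4: send(4) -> val=4, acc = 81 + 4*4 = 97, yield 97.
Therefore res = 97.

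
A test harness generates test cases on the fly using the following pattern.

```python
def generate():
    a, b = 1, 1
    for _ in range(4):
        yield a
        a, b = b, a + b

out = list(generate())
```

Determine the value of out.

Step 1: Fibonacci-like sequence starting with a=1, b=1:
  Iteration 1: yield a=1, then a,b = 1,2
  Iteration 2: yield a=1, then a,b = 2,3
  Iteration 3: yield a=2, then a,b = 3,5
  Iteration 4: yield a=3, then a,b = 5,8
Therefore out = [1, 1, 2, 3].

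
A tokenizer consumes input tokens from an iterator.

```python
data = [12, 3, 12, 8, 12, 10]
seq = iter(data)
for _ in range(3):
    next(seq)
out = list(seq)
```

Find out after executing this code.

Step 1: Create iterator over [12, 3, 12, 8, 12, 10].
Step 2: Advance 3 positions (consuming [12, 3, 12]).
Step 3: list() collects remaining elements: [8, 12, 10].
Therefore out = [8, 12, 10].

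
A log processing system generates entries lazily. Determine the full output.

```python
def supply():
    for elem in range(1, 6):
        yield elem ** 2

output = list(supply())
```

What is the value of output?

Step 1: For each elem in range(1, 6), yield elem**2:
  elem=1: yield 1**2 = 1
  elem=2: yield 2**2 = 4
  elem=3: yield 3**2 = 9
  elem=4: yield 4**2 = 16
  elem=5: yield 5**2 = 25
Therefore output = [1, 4, 9, 16, 25].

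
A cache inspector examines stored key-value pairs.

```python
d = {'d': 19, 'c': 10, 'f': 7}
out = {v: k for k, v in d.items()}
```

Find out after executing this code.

Step 1: Invert dict (swap keys and values):
  'd': 19 -> 19: 'd'
  'c': 10 -> 10: 'c'
  'f': 7 -> 7: 'f'
Therefore out = {19: 'd', 10: 'c', 7: 'f'}.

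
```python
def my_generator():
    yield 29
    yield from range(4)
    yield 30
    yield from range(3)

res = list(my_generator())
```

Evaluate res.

Step 1: Trace yields in order:
  yield 29
  yield 0
  yield 1
  yield 2
  yield 3
  yield 30
  yield 0
  yield 1
  yield 2
Therefore res = [29, 0, 1, 2, 3, 30, 0, 1, 2].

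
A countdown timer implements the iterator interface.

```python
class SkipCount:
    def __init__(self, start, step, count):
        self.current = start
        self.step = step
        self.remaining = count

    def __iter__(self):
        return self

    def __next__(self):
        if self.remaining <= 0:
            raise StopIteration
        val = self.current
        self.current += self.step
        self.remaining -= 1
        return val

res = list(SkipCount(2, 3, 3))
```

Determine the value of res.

Step 1: SkipCount starts at 2, increments by 3, for 3 steps:
  Yield 2, then current += 3
  Yield 5, then current += 3
  Yield 8, then current += 3
Therefore res = [2, 5, 8].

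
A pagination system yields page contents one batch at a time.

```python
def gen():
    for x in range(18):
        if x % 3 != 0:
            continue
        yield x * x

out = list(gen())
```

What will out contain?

Step 1: Only yield x**2 when x is divisible by 3:
  x=0: 0 % 3 == 0, yield 0**2 = 0
  x=3: 3 % 3 == 0, yield 3**2 = 9
  x=6: 6 % 3 == 0, yield 6**2 = 36
  x=9: 9 % 3 == 0, yield 9**2 = 81
  x=12: 12 % 3 == 0, yield 12**2 = 144
  x=15: 15 % 3 == 0, yield 15**2 = 225
Therefore out = [0, 9, 36, 81, 144, 225].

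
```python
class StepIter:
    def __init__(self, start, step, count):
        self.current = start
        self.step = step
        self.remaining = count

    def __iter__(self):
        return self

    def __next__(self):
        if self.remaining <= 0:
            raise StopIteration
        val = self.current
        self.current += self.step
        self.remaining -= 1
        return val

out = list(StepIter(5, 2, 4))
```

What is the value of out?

Step 1: StepIter starts at 5, increments by 2, for 4 steps:
  Yield 5, then current += 2
  Yield 7, then current += 2
  Yield 9, then current += 2
  Yield 11, then current += 2
Therefore out = [5, 7, 9, 11].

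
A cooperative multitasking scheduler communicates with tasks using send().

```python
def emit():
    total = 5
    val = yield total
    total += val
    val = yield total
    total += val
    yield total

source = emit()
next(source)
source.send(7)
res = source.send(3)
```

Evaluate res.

Step 1: next() -> yield total=5.
Step 2: send(7) -> val=7, total = 5+7 = 12, yield 12.
Step 3: send(3) -> val=3, total = 12+3 = 15, yield 15.
Therefore res = 15.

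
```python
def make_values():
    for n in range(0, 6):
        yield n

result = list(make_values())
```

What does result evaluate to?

Step 1: The generator yields each value from range(0, 6).
Step 2: list() consumes all yields: [0, 1, 2, 3, 4, 5].
Therefore result = [0, 1, 2, 3, 4, 5].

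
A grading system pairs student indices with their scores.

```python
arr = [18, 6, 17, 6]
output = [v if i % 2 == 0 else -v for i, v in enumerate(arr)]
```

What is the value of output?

Step 1: For each (i, v), keep v if i is even, negate if odd:
  i=0 (even): keep 18
  i=1 (odd): negate to -6
  i=2 (even): keep 17
  i=3 (odd): negate to -6
Therefore output = [18, -6, 17, -6].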